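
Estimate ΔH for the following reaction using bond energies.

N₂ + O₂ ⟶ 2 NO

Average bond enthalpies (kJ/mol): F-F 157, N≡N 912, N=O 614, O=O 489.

ΔH ≈ +173 kJ

Bonds broken (reactants):
  N≡N: 1 × 912 = 912
  O=O: 1 × 489 = 489
  Σ(broken) = 1401 kJ
Bonds formed (products):
  N=O: 2 × 614 = 1228
  Σ(formed) = 1228 kJ
ΔH = Σ(broken) − Σ(formed) = 1401 − 1228 = +173 kJ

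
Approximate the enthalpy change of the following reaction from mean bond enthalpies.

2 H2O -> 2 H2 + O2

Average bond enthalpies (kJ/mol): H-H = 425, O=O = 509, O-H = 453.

Bonds broken (reactants):
  O-H: 4 × 453 = 1812
  Σ(broken) = 1812 kJ
Bonds formed (products):
  H-H: 2 × 425 = 850
  O=O: 1 × 509 = 509
  Σ(formed) = 1359 kJ
ΔH = Σ(broken) − Σ(formed) = 1812 − 1359 = +453 kJ

ΔH ≈ +453 kJ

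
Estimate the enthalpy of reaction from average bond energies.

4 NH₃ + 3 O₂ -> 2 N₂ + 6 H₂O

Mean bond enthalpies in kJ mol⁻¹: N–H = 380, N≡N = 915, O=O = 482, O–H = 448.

ΔH ≈ −1200 kJ

Bonds broken (reactants):
  N–H: 12 × 380 = 4560
  O=O: 3 × 482 = 1446
  Σ(broken) = 6006 kJ
Bonds formed (products):
  N≡N: 2 × 915 = 1830
  O–H: 12 × 448 = 5376
  Σ(formed) = 7206 kJ
ΔH = Σ(broken) − Σ(formed) = 6006 − 7206 = −1200 kJ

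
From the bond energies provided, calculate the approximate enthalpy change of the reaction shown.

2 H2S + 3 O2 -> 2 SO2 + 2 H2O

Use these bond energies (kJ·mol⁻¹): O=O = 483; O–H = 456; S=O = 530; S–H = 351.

Bonds broken (reactants):
  O=O: 3 × 483 = 1449
  S–H: 4 × 351 = 1404
  Σ(broken) = 2853 kJ
Bonds formed (products):
  O–H: 4 × 456 = 1824
  S=O: 4 × 530 = 2120
  Σ(formed) = 3944 kJ
ΔH = Σ(broken) − Σ(formed) = 2853 − 3944 = −1091 kJ

ΔH ≈ −1091 kJ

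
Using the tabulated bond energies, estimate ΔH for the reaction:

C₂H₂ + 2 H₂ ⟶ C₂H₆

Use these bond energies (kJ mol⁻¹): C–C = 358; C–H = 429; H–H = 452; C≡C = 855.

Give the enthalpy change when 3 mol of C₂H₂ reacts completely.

ΔH = −945 kJ

Bonds broken (reactants):
  C≡C: 1 × 855 = 855
  C–H: 2 × 429 = 858
  H–H: 2 × 452 = 904
  Σ(broken) = 2617 kJ
Bonds formed (products):
  C–C: 1 × 358 = 358
  C–H: 6 × 429 = 2574
  Σ(formed) = 2932 kJ
ΔH = Σ(broken) − Σ(formed) = 2617 − 2932 = −315 kJ
For 3× the reaction as written: 3 × (−315) = −945 kJ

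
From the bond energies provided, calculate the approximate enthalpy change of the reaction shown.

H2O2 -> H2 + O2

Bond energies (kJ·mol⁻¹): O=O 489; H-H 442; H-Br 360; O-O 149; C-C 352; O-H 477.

Bonds broken (reactants):
  O-H: 2 × 477 = 954
  O-O: 1 × 149 = 149
  Σ(broken) = 1103 kJ
Bonds formed (products):
  H-H: 1 × 442 = 442
  O=O: 1 × 489 = 489
  Σ(formed) = 931 kJ
ΔH = Σ(broken) − Σ(formed) = 1103 − 931 = +172 kJ

ΔH ≈ +172 kJ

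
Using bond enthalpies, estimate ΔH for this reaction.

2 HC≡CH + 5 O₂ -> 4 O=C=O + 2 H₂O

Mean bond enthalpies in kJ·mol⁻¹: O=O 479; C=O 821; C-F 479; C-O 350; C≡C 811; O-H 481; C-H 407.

Bonds broken (reactants):
  C≡C: 2 × 811 = 1622
  C-H: 4 × 407 = 1628
  O=O: 5 × 479 = 2395
  Σ(broken) = 5645 kJ
Bonds formed (products):
  C=O: 8 × 821 = 6568
  O-H: 4 × 481 = 1924
  Σ(formed) = 8492 kJ
ΔH = Σ(broken) − Σ(formed) = 5645 − 8492 = −2847 kJ

ΔH ≈ −2847 kJ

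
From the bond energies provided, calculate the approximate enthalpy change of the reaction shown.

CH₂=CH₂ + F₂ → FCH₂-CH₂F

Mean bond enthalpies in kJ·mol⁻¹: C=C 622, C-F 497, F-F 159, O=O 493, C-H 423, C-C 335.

Bonds broken (reactants):
  C-H: 4 × 423 = 1692
  C=C: 1 × 622 = 622
  F-F: 1 × 159 = 159
  Σ(broken) = 2473 kJ
Bonds formed (products):
  C-C: 1 × 335 = 335
  C-F: 2 × 497 = 994
  C-H: 4 × 423 = 1692
  Σ(formed) = 3021 kJ
ΔH = Σ(broken) − Σ(formed) = 2473 − 3021 = −548 kJ

ΔH ≈ −548 kJ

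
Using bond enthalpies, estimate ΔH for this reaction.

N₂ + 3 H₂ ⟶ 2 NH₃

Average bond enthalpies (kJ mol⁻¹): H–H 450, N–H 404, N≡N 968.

ΔH ≈ −106 kJ

Bonds broken (reactants):
  H–H: 3 × 450 = 1350
  N≡N: 1 × 968 = 968
  Σ(broken) = 2318 kJ
Bonds formed (products):
  N–H: 6 × 404 = 2424
  Σ(formed) = 2424 kJ
ΔH = Σ(broken) − Σ(formed) = 2318 − 2424 = −106 kJ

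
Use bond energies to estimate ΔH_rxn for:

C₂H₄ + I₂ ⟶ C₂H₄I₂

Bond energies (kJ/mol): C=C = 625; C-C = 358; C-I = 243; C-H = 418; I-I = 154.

Bonds broken (reactants):
  C-H: 4 × 418 = 1672
  C=C: 1 × 625 = 625
  I-I: 1 × 154 = 154
  Σ(broken) = 2451 kJ
Bonds formed (products):
  C-C: 1 × 358 = 358
  C-H: 4 × 418 = 1672
  C-I: 2 × 243 = 486
  Σ(formed) = 2516 kJ
ΔH = Σ(broken) − Σ(formed) = 2451 − 2516 = −65 kJ

ΔH ≈ −65 kJ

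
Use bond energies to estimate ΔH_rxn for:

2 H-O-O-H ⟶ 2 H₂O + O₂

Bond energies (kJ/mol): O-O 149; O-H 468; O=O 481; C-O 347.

Bonds broken (reactants):
  O-H: 4 × 468 = 1872
  O-O: 2 × 149 = 298
  Σ(broken) = 2170 kJ
Bonds formed (products):
  O-H: 4 × 468 = 1872
  O=O: 1 × 481 = 481
  Σ(formed) = 2353 kJ
ΔH = Σ(broken) − Σ(formed) = 2170 − 2353 = −183 kJ

ΔH ≈ −183 kJ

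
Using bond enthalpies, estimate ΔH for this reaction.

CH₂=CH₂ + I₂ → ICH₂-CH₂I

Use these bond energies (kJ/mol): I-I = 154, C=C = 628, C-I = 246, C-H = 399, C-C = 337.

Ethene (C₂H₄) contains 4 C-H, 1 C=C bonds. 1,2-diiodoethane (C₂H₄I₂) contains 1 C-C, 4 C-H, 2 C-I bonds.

ΔH ≈ −47 kJ

Bonds broken (reactants):
  C-H: 4 × 399 = 1596
  C=C: 1 × 628 = 628
  I-I: 1 × 154 = 154
  Σ(broken) = 2378 kJ
Bonds formed (products):
  C-C: 1 × 337 = 337
  C-H: 4 × 399 = 1596
  C-I: 2 × 246 = 492
  Σ(formed) = 2425 kJ
ΔH = Σ(broken) − Σ(formed) = 2378 − 2425 = −47 kJ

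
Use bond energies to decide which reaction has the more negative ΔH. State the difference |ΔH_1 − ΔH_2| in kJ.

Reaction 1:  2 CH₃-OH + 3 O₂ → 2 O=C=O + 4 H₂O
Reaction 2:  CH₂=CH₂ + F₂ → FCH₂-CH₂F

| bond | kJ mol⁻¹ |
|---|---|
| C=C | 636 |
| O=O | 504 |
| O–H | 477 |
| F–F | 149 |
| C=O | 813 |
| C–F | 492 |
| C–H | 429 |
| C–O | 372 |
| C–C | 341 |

Reaction 1, by 744 kJ

Reaction 1:
  Bonds broken (reactants):
    C–H: 6 × 429 = 2574
    C–O: 2 × 372 = 744
    O–H: 2 × 477 = 954
    O=O: 3 × 504 = 1512
    Σ(broken) = 5784 kJ
  Bonds formed (products):
    C=O: 4 × 813 = 3252
    O–H: 8 × 477 = 3816
    Σ(formed) = 7068 kJ
  ΔH_1 = 5784 − 7068 = −1284 kJ
Reaction 2:
  Bonds broken (reactants):
    C–H: 4 × 429 = 1716
    C=C: 1 × 636 = 636
    F–F: 1 × 149 = 149
    Σ(broken) = 2501 kJ
  Bonds formed (products):
    C–C: 1 × 341 = 341
    C–F: 2 × 492 = 984
    C–H: 4 × 429 = 1716
    Σ(formed) = 3041 kJ
  ΔH_2 = 2501 − 3041 = −540 kJ
ΔH_1 − ΔH_2 = −744 kJ, so reaction 1 has the more negative ΔH; |ΔH_1 − ΔH_2| = 744 kJ.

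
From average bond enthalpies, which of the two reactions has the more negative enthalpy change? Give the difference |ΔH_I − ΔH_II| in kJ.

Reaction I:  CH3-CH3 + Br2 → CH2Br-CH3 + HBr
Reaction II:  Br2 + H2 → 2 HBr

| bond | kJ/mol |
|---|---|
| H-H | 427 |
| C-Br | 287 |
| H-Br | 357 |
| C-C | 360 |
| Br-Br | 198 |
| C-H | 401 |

Reaction II, by 44 kJ

Reaction I:
  Bonds broken (reactants):
    Br-Br: 1 × 198 = 198
    C-C: 1 × 360 = 360
    C-H: 6 × 401 = 2406
    Σ(broken) = 2964 kJ
  Bonds formed (products):
    C-Br: 1 × 287 = 287
    C-C: 1 × 360 = 360
    C-H: 5 × 401 = 2005
    H-Br: 1 × 357 = 357
    Σ(formed) = 3009 kJ
  ΔH_I = 2964 − 3009 = −45 kJ
Reaction II:
  Bonds broken (reactants):
    Br-Br: 1 × 198 = 198
    H-H: 1 × 427 = 427
    Σ(broken) = 625 kJ
  Bonds formed (products):
    H-Br: 2 × 357 = 714
    Σ(formed) = 714 kJ
  ΔH_II = 625 − 714 = −89 kJ
ΔH_I − ΔH_II = +44 kJ, so reaction II has the more negative ΔH; |ΔH_I − ΔH_II| = 44 kJ.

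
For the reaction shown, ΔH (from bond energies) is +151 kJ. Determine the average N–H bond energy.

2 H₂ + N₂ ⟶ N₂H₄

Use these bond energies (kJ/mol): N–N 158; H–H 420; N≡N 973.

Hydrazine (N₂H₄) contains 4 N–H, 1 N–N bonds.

D(N–H) ≈ 376 kJ/mol

Let D be the N–H bond energy.
Σ(broken) = 2×420 + 1×973 = 1813
Σ(formed) = 4×D + 1×158 = 158 + 4D
ΔH = Σ(broken) − Σ(formed) = (1813) − (158 + 4D) = +1655 − 4D
Setting this equal to +151 kJ gives 4D = 1504, so D = 376 kJ/mol.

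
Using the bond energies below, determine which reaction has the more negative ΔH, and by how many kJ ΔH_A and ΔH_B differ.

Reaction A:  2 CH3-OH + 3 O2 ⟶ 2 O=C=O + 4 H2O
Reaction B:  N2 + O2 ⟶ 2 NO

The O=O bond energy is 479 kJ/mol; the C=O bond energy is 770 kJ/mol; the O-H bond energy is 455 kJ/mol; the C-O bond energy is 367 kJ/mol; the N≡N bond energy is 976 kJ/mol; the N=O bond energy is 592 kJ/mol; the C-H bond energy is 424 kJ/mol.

Reaction A, by 1366 kJ

Reaction A:
  Bonds broken (reactants):
    C-H: 6 × 424 = 2544
    C-O: 2 × 367 = 734
    O-H: 2 × 455 = 910
    O=O: 3 × 479 = 1437
    Σ(broken) = 5625 kJ
  Bonds formed (products):
    C=O: 4 × 770 = 3080
    O-H: 8 × 455 = 3640
    Σ(formed) = 6720 kJ
  ΔH_A = 5625 − 6720 = −1095 kJ
Reaction B:
  Bonds broken (reactants):
    N≡N: 1 × 976 = 976
    O=O: 1 × 479 = 479
    Σ(broken) = 1455 kJ
  Bonds formed (products):
    N=O: 2 × 592 = 1184
    Σ(formed) = 1184 kJ
  ΔH_B = 1455 − 1184 = +271 kJ
ΔH_A − ΔH_B = −1366 kJ, so reaction A has the more negative ΔH; |ΔH_A − ΔH_B| = 1366 kJ.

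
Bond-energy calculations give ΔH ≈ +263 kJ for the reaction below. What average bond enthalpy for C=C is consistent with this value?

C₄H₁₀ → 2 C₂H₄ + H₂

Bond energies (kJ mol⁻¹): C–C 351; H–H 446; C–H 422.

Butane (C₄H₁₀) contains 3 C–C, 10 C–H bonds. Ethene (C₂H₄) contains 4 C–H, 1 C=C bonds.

D(C=C) ≈ 594 kJ/mol

Let D be the C=C bond energy.
Σ(broken) = 3×351 + 10×422 = 5273
Σ(formed) = 8×422 + 2×D + 1×446 = 3822 + 2D
ΔH = Σ(broken) − Σ(formed) = (5273) − (3822 + 2D) = +1451 − 2D
Setting this equal to +263 kJ gives 2D = 1188, so D = 594 kJ/mol.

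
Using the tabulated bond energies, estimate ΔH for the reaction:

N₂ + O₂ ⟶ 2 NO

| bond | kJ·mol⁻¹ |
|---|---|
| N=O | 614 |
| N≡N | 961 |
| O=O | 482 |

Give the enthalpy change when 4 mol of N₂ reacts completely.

ΔH = +860 kJ

Bonds broken (reactants):
  N≡N: 1 × 961 = 961
  O=O: 1 × 482 = 482
  Σ(broken) = 1443 kJ
Bonds formed (products):
  N=O: 2 × 614 = 1228
  Σ(formed) = 1228 kJ
ΔH = Σ(broken) − Σ(formed) = 1443 − 1228 = +215 kJ
For 4× the reaction as written: 4 × (+215) = +860 kJ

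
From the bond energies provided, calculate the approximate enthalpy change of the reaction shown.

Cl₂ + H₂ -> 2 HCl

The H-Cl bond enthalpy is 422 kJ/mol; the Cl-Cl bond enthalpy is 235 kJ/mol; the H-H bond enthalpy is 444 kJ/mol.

ΔH ≈ −165 kJ

Bonds broken (reactants):
  Cl-Cl: 1 × 235 = 235
  H-H: 1 × 444 = 444
  Σ(broken) = 679 kJ
Bonds formed (products):
  H-Cl: 2 × 422 = 844
  Σ(formed) = 844 kJ
ΔH = Σ(broken) − Σ(formed) = 679 − 844 = −165 kJ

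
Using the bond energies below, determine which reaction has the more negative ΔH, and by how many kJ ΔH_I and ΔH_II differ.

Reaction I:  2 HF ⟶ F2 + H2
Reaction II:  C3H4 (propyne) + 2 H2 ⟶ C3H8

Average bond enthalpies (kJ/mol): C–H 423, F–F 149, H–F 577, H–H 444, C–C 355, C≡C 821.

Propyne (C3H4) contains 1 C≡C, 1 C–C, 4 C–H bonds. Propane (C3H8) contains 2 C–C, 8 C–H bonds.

Reaction I:
  Bonds broken (reactants):
    H–F: 2 × 577 = 1154
    Σ(broken) = 1154 kJ
  Bonds formed (products):
    F–F: 1 × 149 = 149
    H–H: 1 × 444 = 444
    Σ(formed) = 593 kJ
  ΔH_I = 1154 − 593 = +561 kJ
Reaction II:
  Bonds broken (reactants):
    C≡C: 1 × 821 = 821
    C–C: 1 × 355 = 355
    C–H: 4 × 423 = 1692
    H–H: 2 × 444 = 888
    Σ(broken) = 3756 kJ
  Bonds formed (products):
    C–C: 2 × 355 = 710
    C–H: 8 × 423 = 3384
    Σ(formed) = 4094 kJ
  ΔH_II = 3756 − 4094 = −338 kJ
ΔH_I − ΔH_II = +899 kJ, so reaction II has the more negative ΔH; |ΔH_I − ΔH_II| = 899 kJ.

Reaction II, by 899 kJ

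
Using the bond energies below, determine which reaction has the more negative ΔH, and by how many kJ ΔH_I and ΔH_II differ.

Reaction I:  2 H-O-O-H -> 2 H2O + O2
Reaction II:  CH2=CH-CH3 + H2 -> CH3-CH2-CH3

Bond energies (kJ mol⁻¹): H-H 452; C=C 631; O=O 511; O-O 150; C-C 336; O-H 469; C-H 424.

Reaction I, by 110 kJ

Reaction I:
  Bonds broken (reactants):
    O-H: 4 × 469 = 1876
    O-O: 2 × 150 = 300
    Σ(broken) = 2176 kJ
  Bonds formed (products):
    O-H: 4 × 469 = 1876
    O=O: 1 × 511 = 511
    Σ(formed) = 2387 kJ
  ΔH_I = 2176 − 2387 = −211 kJ
Reaction II:
  Bonds broken (reactants):
    C-C: 1 × 336 = 336
    C-H: 6 × 424 = 2544
    C=C: 1 × 631 = 631
    H-H: 1 × 452 = 452
    Σ(broken) = 3963 kJ
  Bonds formed (products):
    C-C: 2 × 336 = 672
    C-H: 8 × 424 = 3392
    Σ(formed) = 4064 kJ
  ΔH_II = 3963 − 4064 = −101 kJ
ΔH_I − ΔH_II = −110 kJ, so reaction I has the more negative ΔH; |ΔH_I − ΔH_II| = 110 kJ.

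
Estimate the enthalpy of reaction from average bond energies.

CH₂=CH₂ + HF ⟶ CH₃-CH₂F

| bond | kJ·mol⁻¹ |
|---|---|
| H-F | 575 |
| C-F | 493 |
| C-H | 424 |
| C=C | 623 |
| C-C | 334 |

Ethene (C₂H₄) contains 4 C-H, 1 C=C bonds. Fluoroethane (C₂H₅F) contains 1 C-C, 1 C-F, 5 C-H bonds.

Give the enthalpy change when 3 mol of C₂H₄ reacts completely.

ΔH = −159 kJ

Bonds broken (reactants):
  C-H: 4 × 424 = 1696
  C=C: 1 × 623 = 623
  H-F: 1 × 575 = 575
  Σ(broken) = 2894 kJ
Bonds formed (products):
  C-C: 1 × 334 = 334
  C-F: 1 × 493 = 493
  C-H: 5 × 424 = 2120
  Σ(formed) = 2947 kJ
ΔH = Σ(broken) − Σ(formed) = 2894 − 2947 = −53 kJ
For 3× the reaction as written: 3 × (−53) = −159 kJ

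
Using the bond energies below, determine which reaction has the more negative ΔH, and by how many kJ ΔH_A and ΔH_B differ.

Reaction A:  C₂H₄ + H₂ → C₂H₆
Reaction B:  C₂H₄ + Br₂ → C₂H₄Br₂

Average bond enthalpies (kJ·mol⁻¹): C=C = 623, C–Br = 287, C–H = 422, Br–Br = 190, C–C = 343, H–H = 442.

Reaction A:
  Bonds broken (reactants):
    C–H: 4 × 422 = 1688
    C=C: 1 × 623 = 623
    H–H: 1 × 442 = 442
    Σ(broken) = 2753 kJ
  Bonds formed (products):
    C–C: 1 × 343 = 343
    C–H: 6 × 422 = 2532
    Σ(formed) = 2875 kJ
  ΔH_A = 2753 − 2875 = −122 kJ
Reaction B:
  Bonds broken (reactants):
    Br–Br: 1 × 190 = 190
    C–H: 4 × 422 = 1688
    C=C: 1 × 623 = 623
    Σ(broken) = 2501 kJ
  Bonds formed (products):
    C–Br: 2 × 287 = 574
    C–C: 1 × 343 = 343
    C–H: 4 × 422 = 1688
    Σ(formed) = 2605 kJ
  ΔH_B = 2501 − 2605 = −104 kJ
ΔH_A − ΔH_B = −18 kJ, so reaction A has the more negative ΔH; |ΔH_A − ΔH_B| = 18 kJ.

Reaction A, by 18 kJ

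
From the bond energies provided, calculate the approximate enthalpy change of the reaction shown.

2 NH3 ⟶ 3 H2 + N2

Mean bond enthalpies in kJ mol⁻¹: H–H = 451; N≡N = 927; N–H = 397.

Bonds broken (reactants):
  N–H: 6 × 397 = 2382
  Σ(broken) = 2382 kJ
Bonds formed (products):
  H–H: 3 × 451 = 1353
  N≡N: 1 × 927 = 927
  Σ(formed) = 2280 kJ
ΔH = Σ(broken) − Σ(formed) = 2382 − 2280 = +102 kJ

ΔH ≈ +102 kJ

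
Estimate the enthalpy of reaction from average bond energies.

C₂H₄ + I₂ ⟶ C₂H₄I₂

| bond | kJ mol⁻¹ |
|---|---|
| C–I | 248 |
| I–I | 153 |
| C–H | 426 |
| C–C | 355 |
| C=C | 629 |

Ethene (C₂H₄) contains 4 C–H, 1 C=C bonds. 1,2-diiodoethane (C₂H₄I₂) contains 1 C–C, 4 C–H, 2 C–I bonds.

Bonds broken (reactants):
  C–H: 4 × 426 = 1704
  C=C: 1 × 629 = 629
  I–I: 1 × 153 = 153
  Σ(broken) = 2486 kJ
Bonds formed (products):
  C–C: 1 × 355 = 355
  C–H: 4 × 426 = 1704
  C–I: 2 × 248 = 496
  Σ(formed) = 2555 kJ
ΔH = Σ(broken) − Σ(formed) = 2486 − 2555 = −69 kJ

ΔH ≈ −69 kJ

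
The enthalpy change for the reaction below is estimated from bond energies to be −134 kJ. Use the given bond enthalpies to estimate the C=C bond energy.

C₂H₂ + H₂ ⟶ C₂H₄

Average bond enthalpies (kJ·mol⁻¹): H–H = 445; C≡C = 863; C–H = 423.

Let D be the C=C bond energy.
Σ(broken) = 1×863 + 2×423 + 1×445 = 2154
Σ(formed) = 4×423 + 1×D = 1692 + D
ΔH = Σ(broken) − Σ(formed) = (2154) − (1692 + D) = +462 − D
Setting this equal to −134 kJ gives D = 596 kJ/mol.

D(C=C) ≈ 596 kJ/mol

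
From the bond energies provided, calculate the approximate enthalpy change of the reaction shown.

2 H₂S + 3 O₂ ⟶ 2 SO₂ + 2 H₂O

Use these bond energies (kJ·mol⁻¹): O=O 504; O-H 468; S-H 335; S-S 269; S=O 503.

Bonds broken (reactants):
  O=O: 3 × 504 = 1512
  S-H: 4 × 335 = 1340
  Σ(broken) = 2852 kJ
Bonds formed (products):
  O-H: 4 × 468 = 1872
  S=O: 4 × 503 = 2012
  Σ(formed) = 3884 kJ
ΔH = Σ(broken) − Σ(formed) = 2852 − 3884 = −1032 kJ

ΔH ≈ −1032 kJ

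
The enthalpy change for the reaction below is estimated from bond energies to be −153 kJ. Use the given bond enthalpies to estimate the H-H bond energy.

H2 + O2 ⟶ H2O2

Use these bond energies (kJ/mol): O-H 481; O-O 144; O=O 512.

Let D be the H-H bond energy.
Σ(broken) = 1×D + 1×512 = 512 + D
Σ(formed) = 2×481 + 1×144 = 1106
ΔH = Σ(broken) − Σ(formed) = (512 + D) − (1106) = −594 + D
Setting this equal to −153 kJ gives D = 441 kJ/mol.

D(H-H) ≈ 441 kJ/mol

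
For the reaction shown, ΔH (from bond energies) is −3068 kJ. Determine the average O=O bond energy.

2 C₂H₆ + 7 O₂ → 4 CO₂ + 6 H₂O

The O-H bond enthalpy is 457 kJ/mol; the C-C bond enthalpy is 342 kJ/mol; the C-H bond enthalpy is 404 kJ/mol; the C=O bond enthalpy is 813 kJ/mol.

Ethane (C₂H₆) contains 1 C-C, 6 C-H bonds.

D(O=O) ≈ 484 kJ/mol

Let D be the O=O bond energy.
Σ(broken) = 2×342 + 12×404 + 7×D = 5532 + 7D
Σ(formed) = 8×813 + 12×457 = 11988
ΔH = Σ(broken) − Σ(formed) = (5532 + 7D) − (11988) = −6456 + 7D
Setting this equal to −3068 kJ gives 7D = 3388, so D = 484 kJ/mol.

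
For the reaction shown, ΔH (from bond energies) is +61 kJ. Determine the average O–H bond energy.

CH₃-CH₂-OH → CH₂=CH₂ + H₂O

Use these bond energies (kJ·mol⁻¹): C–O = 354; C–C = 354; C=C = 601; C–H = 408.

D(O–H) ≈ 454 kJ/mol

Let D be the O–H bond energy.
Σ(broken) = 1×354 + 5×408 + 1×354 + 1×D = 2748 + D
Σ(formed) = 4×408 + 1×601 + 2×D = 2233 + 2D
ΔH = Σ(broken) − Σ(formed) = (2748 + D) − (2233 + 2D) = +515 − D
Setting this equal to +61 kJ gives D = 454 kJ/mol.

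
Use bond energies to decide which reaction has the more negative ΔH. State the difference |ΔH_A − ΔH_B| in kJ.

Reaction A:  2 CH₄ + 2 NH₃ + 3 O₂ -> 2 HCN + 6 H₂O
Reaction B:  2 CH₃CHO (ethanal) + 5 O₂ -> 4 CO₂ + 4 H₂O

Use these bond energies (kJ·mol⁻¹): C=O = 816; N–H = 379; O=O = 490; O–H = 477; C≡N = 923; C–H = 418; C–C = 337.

Reaction A:
  Bonds broken (reactants):
    C–H: 8 × 418 = 3344
    N–H: 6 × 379 = 2274
    O=O: 3 × 490 = 1470
    Σ(broken) = 7088 kJ
  Bonds formed (products):
    C≡N: 2 × 923 = 1846
    C–H: 2 × 418 = 836
    O–H: 12 × 477 = 5724
    Σ(formed) = 8406 kJ
  ΔH_A = 7088 − 8406 = −1318 kJ
Reaction B:
  Bonds broken (reactants):
    C–C: 2 × 337 = 674
    C–H: 8 × 418 = 3344
    C=O: 2 × 816 = 1632
    O=O: 5 × 490 = 2450
    Σ(broken) = 8100 kJ
  Bonds formed (products):
    C=O: 8 × 816 = 6528
    O–H: 8 × 477 = 3816
    Σ(formed) = 10344 kJ
  ΔH_B = 8100 − 10344 = −2244 kJ
ΔH_A − ΔH_B = +926 kJ, so reaction B has the more negative ΔH; |ΔH_A − ΔH_B| = 926 kJ.

Reaction B, by 926 kJ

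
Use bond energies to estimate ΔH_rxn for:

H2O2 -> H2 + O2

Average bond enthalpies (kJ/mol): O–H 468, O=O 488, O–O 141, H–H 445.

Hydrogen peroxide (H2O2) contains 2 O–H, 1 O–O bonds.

ΔH ≈ +144 kJ

Bonds broken (reactants):
  O–H: 2 × 468 = 936
  O–O: 1 × 141 = 141
  Σ(broken) = 1077 kJ
Bonds formed (products):
  H–H: 1 × 445 = 445
  O=O: 1 × 488 = 488
  Σ(formed) = 933 kJ
ΔH = Σ(broken) − Σ(formed) = 1077 − 933 = +144 kJ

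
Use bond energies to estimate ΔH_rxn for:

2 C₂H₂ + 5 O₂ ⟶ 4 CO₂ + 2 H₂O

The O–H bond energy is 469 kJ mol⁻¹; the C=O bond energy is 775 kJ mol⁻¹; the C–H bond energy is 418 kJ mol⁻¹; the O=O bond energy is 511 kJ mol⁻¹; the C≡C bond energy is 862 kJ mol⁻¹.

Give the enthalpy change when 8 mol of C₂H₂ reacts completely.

Bonds broken (reactants):
  C≡C: 2 × 862 = 1724
  C–H: 4 × 418 = 1672
  O=O: 5 × 511 = 2555
  Σ(broken) = 5951 kJ
Bonds formed (products):
  C=O: 8 × 775 = 6200
  O–H: 4 × 469 = 1876
  Σ(formed) = 8076 kJ
ΔH = Σ(broken) − Σ(formed) = 5951 − 8076 = −2125 kJ
For 4× the reaction as written: 4 × (−2125) = −8500 kJ

ΔH = −8500 kJ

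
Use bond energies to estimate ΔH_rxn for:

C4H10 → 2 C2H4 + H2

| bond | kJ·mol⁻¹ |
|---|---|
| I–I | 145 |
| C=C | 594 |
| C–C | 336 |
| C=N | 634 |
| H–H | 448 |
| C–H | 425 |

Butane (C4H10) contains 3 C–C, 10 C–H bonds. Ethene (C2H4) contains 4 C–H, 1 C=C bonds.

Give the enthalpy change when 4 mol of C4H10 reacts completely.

ΔH = +888 kJ

Bonds broken (reactants):
  C–C: 3 × 336 = 1008
  C–H: 10 × 425 = 4250
  Σ(broken) = 5258 kJ
Bonds formed (products):
  C–H: 8 × 425 = 3400
  C=C: 2 × 594 = 1188
  H–H: 1 × 448 = 448
  Σ(formed) = 5036 kJ
ΔH = Σ(broken) − Σ(formed) = 5258 − 5036 = +222 kJ
For 4× the reaction as written: 4 × (+222) = +888 kJ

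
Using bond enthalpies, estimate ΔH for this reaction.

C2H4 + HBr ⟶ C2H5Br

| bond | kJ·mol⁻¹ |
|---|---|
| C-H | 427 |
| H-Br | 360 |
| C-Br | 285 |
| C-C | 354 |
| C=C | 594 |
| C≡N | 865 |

Bonds broken (reactants):
  C-H: 4 × 427 = 1708
  C=C: 1 × 594 = 594
  H-Br: 1 × 360 = 360
  Σ(broken) = 2662 kJ
Bonds formed (products):
  C-Br: 1 × 285 = 285
  C-C: 1 × 354 = 354
  C-H: 5 × 427 = 2135
  Σ(formed) = 2774 kJ
ΔH = Σ(broken) − Σ(formed) = 2662 − 2774 = −112 kJ

ΔH ≈ −112 kJ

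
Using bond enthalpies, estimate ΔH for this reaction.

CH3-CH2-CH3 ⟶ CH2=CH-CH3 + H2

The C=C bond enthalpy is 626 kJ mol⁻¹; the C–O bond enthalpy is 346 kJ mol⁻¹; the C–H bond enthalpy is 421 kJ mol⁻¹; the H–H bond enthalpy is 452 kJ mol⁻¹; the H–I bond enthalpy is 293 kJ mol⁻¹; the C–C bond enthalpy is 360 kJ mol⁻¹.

ΔH ≈ +124 kJ

Bonds broken (reactants):
  C–C: 2 × 360 = 720
  C–H: 8 × 421 = 3368
  Σ(broken) = 4088 kJ
Bonds formed (products):
  C–C: 1 × 360 = 360
  C–H: 6 × 421 = 2526
  C=C: 1 × 626 = 626
  H–H: 1 × 452 = 452
  Σ(formed) = 3964 kJ
ΔH = Σ(broken) − Σ(formed) = 4088 − 3964 = +124 kJ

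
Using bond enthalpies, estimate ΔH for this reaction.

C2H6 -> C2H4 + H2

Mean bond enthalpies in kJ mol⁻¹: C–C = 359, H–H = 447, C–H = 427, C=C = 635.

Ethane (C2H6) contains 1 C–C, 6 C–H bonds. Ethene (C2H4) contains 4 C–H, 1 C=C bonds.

ΔH ≈ +131 kJ

Bonds broken (reactants):
  C–C: 1 × 359 = 359
  C–H: 6 × 427 = 2562
  Σ(broken) = 2921 kJ
Bonds formed (products):
  C–H: 4 × 427 = 1708
  C=C: 1 × 635 = 635
  H–H: 1 × 447 = 447
  Σ(formed) = 2790 kJ
ΔH = Σ(broken) − Σ(formed) = 2921 − 2790 = +131 kJ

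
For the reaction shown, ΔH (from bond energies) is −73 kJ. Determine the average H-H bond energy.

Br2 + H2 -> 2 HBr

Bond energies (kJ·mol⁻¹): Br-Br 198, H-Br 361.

D(H-H) ≈ 451 kJ/mol

Let D be the H-H bond energy.
Σ(broken) = 1×198 + 1×D = 198 + D
Σ(formed) = 2×361 = 722
ΔH = Σ(broken) − Σ(formed) = (198 + D) − (722) = −524 + D
Setting this equal to −73 kJ gives D = 451 kJ/mol.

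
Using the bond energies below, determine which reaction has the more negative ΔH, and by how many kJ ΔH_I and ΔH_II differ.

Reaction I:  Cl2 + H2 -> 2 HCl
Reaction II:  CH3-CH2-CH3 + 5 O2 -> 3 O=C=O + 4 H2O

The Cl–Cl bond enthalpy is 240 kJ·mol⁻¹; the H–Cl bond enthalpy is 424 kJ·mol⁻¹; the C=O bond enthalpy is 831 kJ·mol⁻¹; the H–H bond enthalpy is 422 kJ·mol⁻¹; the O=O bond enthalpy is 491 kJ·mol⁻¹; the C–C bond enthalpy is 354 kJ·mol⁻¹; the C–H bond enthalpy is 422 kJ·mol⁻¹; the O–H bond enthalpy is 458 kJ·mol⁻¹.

Reaction I:
  Bonds broken (reactants):
    Cl–Cl: 1 × 240 = 240
    H–H: 1 × 422 = 422
    Σ(broken) = 662 kJ
  Bonds formed (products):
    H–Cl: 2 × 424 = 848
    Σ(formed) = 848 kJ
  ΔH_I = 662 − 848 = −186 kJ
Reaction II:
  Bonds broken (reactants):
    C–C: 2 × 354 = 708
    C–H: 8 × 422 = 3376
    O=O: 5 × 491 = 2455
    Σ(broken) = 6539 kJ
  Bonds formed (products):
    C=O: 6 × 831 = 4986
    O–H: 8 × 458 = 3664
    Σ(formed) = 8650 kJ
  ΔH_II = 6539 − 8650 = −2111 kJ
ΔH_I − ΔH_II = +1925 kJ, so reaction II has the more negative ΔH; |ΔH_I − ΔH_II| = 1925 kJ.

Reaction II, by 1925 kJ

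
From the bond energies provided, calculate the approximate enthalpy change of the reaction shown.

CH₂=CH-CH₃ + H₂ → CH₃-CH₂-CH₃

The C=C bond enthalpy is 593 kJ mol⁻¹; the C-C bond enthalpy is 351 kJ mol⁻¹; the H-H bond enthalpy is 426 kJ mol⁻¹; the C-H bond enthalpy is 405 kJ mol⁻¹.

Bonds broken (reactants):
  C-C: 1 × 351 = 351
  C-H: 6 × 405 = 2430
  C=C: 1 × 593 = 593
  H-H: 1 × 426 = 426
  Σ(broken) = 3800 kJ
Bonds formed (products):
  C-C: 2 × 351 = 702
  C-H: 8 × 405 = 3240
  Σ(formed) = 3942 kJ
ΔH = Σ(broken) − Σ(formed) = 3800 − 3942 = −142 kJ

ΔH ≈ −142 kJ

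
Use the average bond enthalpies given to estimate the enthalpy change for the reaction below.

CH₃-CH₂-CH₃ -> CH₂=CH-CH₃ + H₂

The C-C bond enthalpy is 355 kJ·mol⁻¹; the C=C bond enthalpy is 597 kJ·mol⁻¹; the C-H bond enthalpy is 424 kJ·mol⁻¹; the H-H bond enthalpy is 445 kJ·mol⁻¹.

Bonds broken (reactants):
  C-C: 2 × 355 = 710
  C-H: 8 × 424 = 3392
  Σ(broken) = 4102 kJ
Bonds formed (products):
  C-C: 1 × 355 = 355
  C-H: 6 × 424 = 2544
  C=C: 1 × 597 = 597
  H-H: 1 × 445 = 445
  Σ(formed) = 3941 kJ
ΔH = Σ(broken) − Σ(formed) = 4102 − 3941 = +161 kJ

ΔH ≈ +161 kJ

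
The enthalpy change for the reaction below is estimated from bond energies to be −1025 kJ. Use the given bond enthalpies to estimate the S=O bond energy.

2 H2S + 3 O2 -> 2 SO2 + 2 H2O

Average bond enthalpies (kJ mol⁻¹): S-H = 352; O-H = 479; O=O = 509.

D(S=O) ≈ 511 kJ/mol

Let D be the S=O bond energy.
Σ(broken) = 3×509 + 4×352 = 2935
Σ(formed) = 4×479 + 4×D = 1916 + 4D
ΔH = Σ(broken) − Σ(formed) = (2935) − (1916 + 4D) = +1019 − 4D
Setting this equal to −1025 kJ gives 4D = 2044, so D = 511 kJ/mol.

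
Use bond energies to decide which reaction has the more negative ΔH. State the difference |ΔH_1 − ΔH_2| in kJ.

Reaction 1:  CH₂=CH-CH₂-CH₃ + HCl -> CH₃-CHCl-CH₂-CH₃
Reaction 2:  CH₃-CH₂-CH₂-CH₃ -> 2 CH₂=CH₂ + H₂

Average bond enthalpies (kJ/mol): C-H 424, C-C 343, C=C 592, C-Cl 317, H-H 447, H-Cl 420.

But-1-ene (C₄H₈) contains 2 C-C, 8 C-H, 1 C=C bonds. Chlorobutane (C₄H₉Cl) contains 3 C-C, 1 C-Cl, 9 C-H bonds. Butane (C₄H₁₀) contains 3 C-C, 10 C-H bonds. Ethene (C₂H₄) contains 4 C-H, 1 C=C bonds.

Reaction 1, by 318 kJ

Reaction 1:
  Bonds broken (reactants):
    C-C: 2 × 343 = 686
    C-H: 8 × 424 = 3392
    C=C: 1 × 592 = 592
    H-Cl: 1 × 420 = 420
    Σ(broken) = 5090 kJ
  Bonds formed (products):
    C-C: 3 × 343 = 1029
    C-Cl: 1 × 317 = 317
    C-H: 9 × 424 = 3816
    Σ(formed) = 5162 kJ
  ΔH_1 = 5090 − 5162 = −72 kJ
Reaction 2:
  Bonds broken (reactants):
    C-C: 3 × 343 = 1029
    C-H: 10 × 424 = 4240
    Σ(broken) = 5269 kJ
  Bonds formed (products):
    C-H: 8 × 424 = 3392
    C=C: 2 × 592 = 1184
    H-H: 1 × 447 = 447
    Σ(formed) = 5023 kJ
  ΔH_2 = 5269 − 5023 = +246 kJ
ΔH_1 − ΔH_2 = −318 kJ, so reaction 1 has the more negative ΔH; |ΔH_1 − ΔH_2| = 318 kJ.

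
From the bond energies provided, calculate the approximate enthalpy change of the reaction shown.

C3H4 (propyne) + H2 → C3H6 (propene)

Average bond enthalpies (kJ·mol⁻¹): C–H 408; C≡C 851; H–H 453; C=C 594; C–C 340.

ΔH ≈ −106 kJ

Bonds broken (reactants):
  C≡C: 1 × 851 = 851
  C–C: 1 × 340 = 340
  C–H: 4 × 408 = 1632
  H–H: 1 × 453 = 453
  Σ(broken) = 3276 kJ
Bonds formed (products):
  C–C: 1 × 340 = 340
  C–H: 6 × 408 = 2448
  C=C: 1 × 594 = 594
  Σ(formed) = 3382 kJ
ΔH = Σ(broken) − Σ(formed) = 3276 − 3382 = −106 kJ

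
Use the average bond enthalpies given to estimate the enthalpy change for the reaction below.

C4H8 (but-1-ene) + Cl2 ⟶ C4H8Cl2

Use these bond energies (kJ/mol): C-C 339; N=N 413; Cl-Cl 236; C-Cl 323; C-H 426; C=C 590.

Bonds broken (reactants):
  C-C: 2 × 339 = 678
  C-H: 8 × 426 = 3408
  C=C: 1 × 590 = 590
  Cl-Cl: 1 × 236 = 236
  Σ(broken) = 4912 kJ
Bonds formed (products):
  C-C: 3 × 339 = 1017
  C-Cl: 2 × 323 = 646
  C-H: 8 × 426 = 3408
  Σ(formed) = 5071 kJ
ΔH = Σ(broken) − Σ(formed) = 4912 − 5071 = −159 kJ

ΔH ≈ −159 kJ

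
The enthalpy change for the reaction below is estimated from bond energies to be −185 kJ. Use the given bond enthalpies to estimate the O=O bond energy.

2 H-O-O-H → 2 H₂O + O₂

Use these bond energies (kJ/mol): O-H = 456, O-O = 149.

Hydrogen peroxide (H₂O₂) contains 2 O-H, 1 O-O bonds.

D(O=O) ≈ 483 kJ/mol

Let D be the O=O bond energy.
Σ(broken) = 4×456 + 2×149 = 2122
Σ(formed) = 4×456 + 1×D = 1824 + D
ΔH = Σ(broken) − Σ(formed) = (2122) − (1824 + D) = +298 − D
Setting this equal to −185 kJ gives D = 483 kJ/mol.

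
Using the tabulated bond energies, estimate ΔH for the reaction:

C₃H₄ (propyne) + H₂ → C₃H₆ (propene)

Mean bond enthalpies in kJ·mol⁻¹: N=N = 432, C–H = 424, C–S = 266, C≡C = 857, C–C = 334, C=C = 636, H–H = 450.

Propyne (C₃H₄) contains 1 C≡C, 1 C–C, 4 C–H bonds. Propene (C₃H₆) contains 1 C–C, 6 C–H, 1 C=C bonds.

Bonds broken (reactants):
  C≡C: 1 × 857 = 857
  C–C: 1 × 334 = 334
  C–H: 4 × 424 = 1696
  H–H: 1 × 450 = 450
  Σ(broken) = 3337 kJ
Bonds formed (products):
  C–C: 1 × 334 = 334
  C–H: 6 × 424 = 2544
  C=C: 1 × 636 = 636
  Σ(formed) = 3514 kJ
ΔH = Σ(broken) − Σ(formed) = 3337 − 3514 = −177 kJ

ΔH ≈ −177 kJ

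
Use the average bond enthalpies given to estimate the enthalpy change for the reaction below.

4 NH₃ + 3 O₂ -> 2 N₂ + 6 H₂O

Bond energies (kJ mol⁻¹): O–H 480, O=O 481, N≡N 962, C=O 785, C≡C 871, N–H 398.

ΔH ≈ −1465 kJ

Bonds broken (reactants):
  N–H: 12 × 398 = 4776
  O=O: 3 × 481 = 1443
  Σ(broken) = 6219 kJ
Bonds formed (products):
  N≡N: 2 × 962 = 1924
  O–H: 12 × 480 = 5760
  Σ(formed) = 7684 kJ
ΔH = Σ(broken) − Σ(formed) = 6219 − 7684 = −1465 kJ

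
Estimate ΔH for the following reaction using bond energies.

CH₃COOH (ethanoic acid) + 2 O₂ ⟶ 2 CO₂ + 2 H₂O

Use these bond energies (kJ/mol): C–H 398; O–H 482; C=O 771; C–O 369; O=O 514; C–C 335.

ΔH ≈ −833 kJ

Bonds broken (reactants):
  C–C: 1 × 335 = 335
  C–H: 3 × 398 = 1194
  C–O: 1 × 369 = 369
  C=O: 1 × 771 = 771
  O–H: 1 × 482 = 482
  O=O: 2 × 514 = 1028
  Σ(broken) = 4179 kJ
Bonds formed (products):
  C=O: 4 × 771 = 3084
  O–H: 4 × 482 = 1928
  Σ(formed) = 5012 kJ
ΔH = Σ(broken) − Σ(formed) = 4179 − 5012 = −833 kJ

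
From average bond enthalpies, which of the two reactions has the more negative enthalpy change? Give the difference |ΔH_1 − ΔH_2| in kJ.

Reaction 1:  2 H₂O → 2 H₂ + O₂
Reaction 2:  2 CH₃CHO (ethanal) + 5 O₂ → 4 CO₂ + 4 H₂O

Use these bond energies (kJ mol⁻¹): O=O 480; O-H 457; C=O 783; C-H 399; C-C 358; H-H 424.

Reaction 1:
  Bonds broken (reactants):
    O-H: 4 × 457 = 1828
    Σ(broken) = 1828 kJ
  Bonds formed (products):
    H-H: 2 × 424 = 848
    O=O: 1 × 480 = 480
    Σ(formed) = 1328 kJ
  ΔH_1 = 1828 − 1328 = +500 kJ
Reaction 2:
  Bonds broken (reactants):
    C-C: 2 × 358 = 716
    C-H: 8 × 399 = 3192
    C=O: 2 × 783 = 1566
    O=O: 5 × 480 = 2400
    Σ(broken) = 7874 kJ
  Bonds formed (products):
    C=O: 8 × 783 = 6264
    O-H: 8 × 457 = 3656
    Σ(formed) = 9920 kJ
  ΔH_2 = 7874 − 9920 = −2046 kJ
ΔH_1 − ΔH_2 = +2546 kJ, so reaction 2 has the more negative ΔH; |ΔH_1 − ΔH_2| = 2546 kJ.

Reaction 2, by 2546 kJ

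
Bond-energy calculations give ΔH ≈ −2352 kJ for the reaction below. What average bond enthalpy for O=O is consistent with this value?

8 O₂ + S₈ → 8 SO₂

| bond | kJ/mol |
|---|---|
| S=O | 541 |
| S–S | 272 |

D(O=O) ≈ 516 kJ/mol

Let D be the O=O bond energy.
Σ(broken) = 8×D + 8×272 = 2176 + 8D
Σ(formed) = 16×541 = 8656
ΔH = Σ(broken) − Σ(formed) = (2176 + 8D) − (8656) = −6480 + 8D
Setting this equal to −2352 kJ gives 8D = 4128, so D = 516 kJ/mol.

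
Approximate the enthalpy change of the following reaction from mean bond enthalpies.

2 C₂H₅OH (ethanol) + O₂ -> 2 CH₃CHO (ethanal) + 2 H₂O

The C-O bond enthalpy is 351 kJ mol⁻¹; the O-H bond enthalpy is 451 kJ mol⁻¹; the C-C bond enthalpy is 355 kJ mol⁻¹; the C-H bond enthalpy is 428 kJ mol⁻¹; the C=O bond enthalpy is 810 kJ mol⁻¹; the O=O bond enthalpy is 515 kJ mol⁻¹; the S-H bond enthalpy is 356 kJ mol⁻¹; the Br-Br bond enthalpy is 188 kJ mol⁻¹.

ΔH ≈ −449 kJ

Bonds broken (reactants):
  C-C: 2 × 355 = 710
  C-H: 10 × 428 = 4280
  C-O: 2 × 351 = 702
  O-H: 2 × 451 = 902
  O=O: 1 × 515 = 515
  Σ(broken) = 7109 kJ
Bonds formed (products):
  C-C: 2 × 355 = 710
  C-H: 8 × 428 = 3424
  C=O: 2 × 810 = 1620
  O-H: 4 × 451 = 1804
  Σ(formed) = 7558 kJ
ΔH = Σ(broken) − Σ(formed) = 7109 − 7558 = −449 kJ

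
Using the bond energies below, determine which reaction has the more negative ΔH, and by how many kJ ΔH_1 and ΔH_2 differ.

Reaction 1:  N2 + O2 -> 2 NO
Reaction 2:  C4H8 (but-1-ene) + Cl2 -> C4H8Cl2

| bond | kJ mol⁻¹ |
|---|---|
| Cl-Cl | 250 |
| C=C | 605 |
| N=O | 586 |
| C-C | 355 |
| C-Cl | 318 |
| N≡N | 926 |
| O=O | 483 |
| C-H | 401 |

Reaction 1:
  Bonds broken (reactants):
    N≡N: 1 × 926 = 926
    O=O: 1 × 483 = 483
    Σ(broken) = 1409 kJ
  Bonds formed (products):
    N=O: 2 × 586 = 1172
    Σ(formed) = 1172 kJ
  ΔH_1 = 1409 − 1172 = +237 kJ
Reaction 2:
  Bonds broken (reactants):
    C-C: 2 × 355 = 710
    C-H: 8 × 401 = 3208
    C=C: 1 × 605 = 605
    Cl-Cl: 1 × 250 = 250
    Σ(broken) = 4773 kJ
  Bonds formed (products):
    C-C: 3 × 355 = 1065
    C-Cl: 2 × 318 = 636
    C-H: 8 × 401 = 3208
    Σ(formed) = 4909 kJ
  ΔH_2 = 4773 − 4909 = −136 kJ
ΔH_1 − ΔH_2 = +373 kJ, so reaction 2 has the more negative ΔH; |ΔH_1 − ΔH_2| = 373 kJ.

Reaction 2, by 373 kJ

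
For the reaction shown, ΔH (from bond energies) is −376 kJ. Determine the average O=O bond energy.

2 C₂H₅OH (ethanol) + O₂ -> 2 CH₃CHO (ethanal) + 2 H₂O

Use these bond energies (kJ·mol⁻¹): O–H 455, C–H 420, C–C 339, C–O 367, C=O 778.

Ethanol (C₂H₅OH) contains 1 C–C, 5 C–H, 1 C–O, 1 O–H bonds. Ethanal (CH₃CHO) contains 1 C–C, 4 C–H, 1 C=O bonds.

D(O=O) ≈ 516 kJ/mol

Let D be the O=O bond energy.
Σ(broken) = 2×339 + 10×420 + 2×367 + 2×455 + 1×D = 6522 + D
Σ(formed) = 2×339 + 8×420 + 2×778 + 4×455 = 7414
ΔH = Σ(broken) − Σ(formed) = (6522 + D) − (7414) = −892 + D
Setting this equal to −376 kJ gives D = 516 kJ/mol.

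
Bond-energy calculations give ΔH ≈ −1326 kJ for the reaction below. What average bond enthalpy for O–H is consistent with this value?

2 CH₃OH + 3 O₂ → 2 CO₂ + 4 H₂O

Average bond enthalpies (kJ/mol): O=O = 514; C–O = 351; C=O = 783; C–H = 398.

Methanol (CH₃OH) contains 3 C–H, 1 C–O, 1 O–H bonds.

D(O–H) ≈ 471 kJ/mol

Let D be the O–H bond energy.
Σ(broken) = 6×398 + 2×351 + 2×D + 3×514 = 4632 + 2D
Σ(formed) = 4×783 + 8×D = 3132 + 8D
ΔH = Σ(broken) − Σ(formed) = (4632 + 2D) − (3132 + 8D) = +1500 − 6D
Setting this equal to −1326 kJ gives 6D = 2826, so D = 471 kJ/mol.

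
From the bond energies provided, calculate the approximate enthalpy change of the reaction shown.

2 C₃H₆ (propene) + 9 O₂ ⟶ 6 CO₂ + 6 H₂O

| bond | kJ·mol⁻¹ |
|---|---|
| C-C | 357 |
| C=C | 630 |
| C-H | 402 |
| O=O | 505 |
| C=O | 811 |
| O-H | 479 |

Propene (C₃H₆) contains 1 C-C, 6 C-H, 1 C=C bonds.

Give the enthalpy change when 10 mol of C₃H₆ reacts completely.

Bonds broken (reactants):
  C-C: 2 × 357 = 714
  C-H: 12 × 402 = 4824
  C=C: 2 × 630 = 1260
  O=O: 9 × 505 = 4545
  Σ(broken) = 11343 kJ
Bonds formed (products):
  C=O: 12 × 811 = 9732
  O-H: 12 × 479 = 5748
  Σ(formed) = 15480 kJ
ΔH = Σ(broken) − Σ(formed) = 11343 − 15480 = −4137 kJ
For 5× the reaction as written: 5 × (−4137) = −20685 kJ

ΔH = −20685 kJ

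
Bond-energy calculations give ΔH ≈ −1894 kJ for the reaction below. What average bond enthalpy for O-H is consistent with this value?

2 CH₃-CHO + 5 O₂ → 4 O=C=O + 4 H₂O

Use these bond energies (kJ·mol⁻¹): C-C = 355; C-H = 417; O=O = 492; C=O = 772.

Let D be the O-H bond energy.
Σ(broken) = 2×355 + 8×417 + 2×772 + 5×492 = 8050
Σ(formed) = 8×772 + 8×D = 6176 + 8D
ΔH = Σ(broken) − Σ(formed) = (8050) − (6176 + 8D) = +1874 − 8D
Setting this equal to −1894 kJ gives 8D = 3768, so D = 471 kJ/mol.

D(O-H) ≈ 471 kJ/mol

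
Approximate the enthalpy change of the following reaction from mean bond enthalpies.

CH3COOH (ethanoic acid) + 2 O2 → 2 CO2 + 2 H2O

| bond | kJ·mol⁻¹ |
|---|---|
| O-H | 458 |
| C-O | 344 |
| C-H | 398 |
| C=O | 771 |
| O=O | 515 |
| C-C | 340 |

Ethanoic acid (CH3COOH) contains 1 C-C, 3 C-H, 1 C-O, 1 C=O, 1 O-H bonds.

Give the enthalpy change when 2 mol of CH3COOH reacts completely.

Bonds broken (reactants):
  C-C: 1 × 340 = 340
  C-H: 3 × 398 = 1194
  C-O: 1 × 344 = 344
  C=O: 1 × 771 = 771
  O-H: 1 × 458 = 458
  O=O: 2 × 515 = 1030
  Σ(broken) = 4137 kJ
Bonds formed (products):
  C=O: 4 × 771 = 3084
  O-H: 4 × 458 = 1832
  Σ(formed) = 4916 kJ
ΔH = Σ(broken) − Σ(formed) = 4137 − 4916 = −779 kJ
For 2× the reaction as written: 2 × (−779) = −1558 kJ

ΔH = −1558 kJ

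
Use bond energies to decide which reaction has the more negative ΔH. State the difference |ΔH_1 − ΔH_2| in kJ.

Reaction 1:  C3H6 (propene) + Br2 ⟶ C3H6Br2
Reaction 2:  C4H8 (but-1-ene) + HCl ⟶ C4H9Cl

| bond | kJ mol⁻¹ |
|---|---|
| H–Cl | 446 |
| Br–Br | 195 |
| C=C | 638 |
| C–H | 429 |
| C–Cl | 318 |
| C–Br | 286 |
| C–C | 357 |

Reaction 1:
  Bonds broken (reactants):
    Br–Br: 1 × 195 = 195
    C–C: 1 × 357 = 357
    C–H: 6 × 429 = 2574
    C=C: 1 × 638 = 638
    Σ(broken) = 3764 kJ
  Bonds formed (products):
    C–Br: 2 × 286 = 572
    C–C: 2 × 357 = 714
    C–H: 6 × 429 = 2574
    Σ(formed) = 3860 kJ
  ΔH_1 = 3764 − 3860 = −96 kJ
Reaction 2:
  Bonds broken (reactants):
    C–C: 2 × 357 = 714
    C–H: 8 × 429 = 3432
    C=C: 1 × 638 = 638
    H–Cl: 1 × 446 = 446
    Σ(broken) = 5230 kJ
  Bonds formed (products):
    C–C: 3 × 357 = 1071
    C–Cl: 1 × 318 = 318
    C–H: 9 × 429 = 3861
    Σ(formed) = 5250 kJ
  ΔH_2 = 5230 − 5250 = −20 kJ
ΔH_1 − ΔH_2 = −76 kJ, so reaction 1 has the more negative ΔH; |ΔH_1 − ΔH_2| = 76 kJ.

Reaction 1, by 76 kJ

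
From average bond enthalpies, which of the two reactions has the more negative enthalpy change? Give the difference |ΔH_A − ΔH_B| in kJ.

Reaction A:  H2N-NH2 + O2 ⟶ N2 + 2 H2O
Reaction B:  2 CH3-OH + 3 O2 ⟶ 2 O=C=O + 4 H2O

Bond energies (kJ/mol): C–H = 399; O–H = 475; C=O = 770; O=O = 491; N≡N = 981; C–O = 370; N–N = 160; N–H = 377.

Reaction A:
  Bonds broken (reactants):
    N–H: 4 × 377 = 1508
    N–N: 1 × 160 = 160
    O=O: 1 × 491 = 491
    Σ(broken) = 2159 kJ
  Bonds formed (products):
    N≡N: 1 × 981 = 981
    O–H: 4 × 475 = 1900
    Σ(formed) = 2881 kJ
  ΔH_A = 2159 − 2881 = −722 kJ
Reaction B:
  Bonds broken (reactants):
    C–H: 6 × 399 = 2394
    C–O: 2 × 370 = 740
    O–H: 2 × 475 = 950
    O=O: 3 × 491 = 1473
    Σ(broken) = 5557 kJ
  Bonds formed (products):
    C=O: 4 × 770 = 3080
    O–H: 8 × 475 = 3800
    Σ(formed) = 6880 kJ
  ΔH_B = 5557 − 6880 = −1323 kJ
ΔH_A − ΔH_B = +601 kJ, so reaction B has the more negative ΔH; |ΔH_A − ΔH_B| = 601 kJ.

Reaction B, by 601 kJ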